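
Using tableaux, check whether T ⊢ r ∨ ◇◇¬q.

Invalid (countermodel exists)

Tableau for the negation ¬(r ∨ ◇◇¬q):
1. ¬(r ∨ ◇◇¬q), 0
2. ¬r, 0
3. ¬◇◇¬q, 0
4. ¬◇¬q, 0
5. q, 0
Accessibility: 0R0
The negation has an open branch (countermodel exists).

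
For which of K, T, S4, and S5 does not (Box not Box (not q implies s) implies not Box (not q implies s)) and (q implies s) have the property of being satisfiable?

K

K-tableau for the formula:
1. not (Box not Box (not q implies s) implies not Box (not q implies s)) and (q implies s), u
2. not (Box not Box (not q implies s) implies not Box (not q implies s)), u
3. q implies s, u
4. Box not Box (not q implies s), u
5. Box (not q implies s), u
6. s, u
Complete open branch: satisfiable in K.
T-tableau for the formula:
1. not (Box not Box (not q implies s) implies not Box (not q implies s)) and (q implies s), u
2. not (Box not Box (not q implies s) implies not Box (not q implies s)), u
3. q implies s, u
4. Box not Box (not q implies s), u
5. Box (not q implies s), u
6. not Box (not q implies s), u
7. not q implies s, u
8. s, u
9. not (not q implies s), v
10. not q, v
11. not s, v
12. not Box (not q implies s), v
13. not q implies s, v
14. s, v
Accessibility: uRu, uRv, vRv
Branch closes: s and not s both at v.
Every branch closes (one shown): unsatisfiable in T, hence also in S4, S5 (every S4/S5-frame is a T-frame).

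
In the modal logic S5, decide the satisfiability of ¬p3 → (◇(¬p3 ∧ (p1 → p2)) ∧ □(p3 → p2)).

1. ¬p3 → (◇(¬p3 ∧ (p1 → p2)) ∧ □(p3 → p2)), w0
2. ◇(¬p3 ∧ (p1 → p2)) ∧ □(p3 → p2), w0
3. ◇(¬p3 ∧ (p1 → p2)), w0
4. □(p3 → p2), w0
5. p3 → p2, w0
6. p2, w0
7. ¬p3 ∧ (p1 → p2), w1
8. ¬p3, w1
9. p1 → p2, w1
10. p3 → p2, w1
11. p2, w1
Accessibility: w0Rw0, w0Rw1, w1Rw0, w1Rw1

Satisfiable (open branch found)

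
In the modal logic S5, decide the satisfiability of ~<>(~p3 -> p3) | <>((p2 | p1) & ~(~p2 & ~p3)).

1. ~<>(~p3 -> p3) | <>((p2 | p1) & ~(~p2 & ~p3)), 0
2. <>((p2 | p1) & ~(~p2 & ~p3)), 0
3. (p2 | p1) & ~(~p2 & ~p3), 1
4. p2 | p1, 1
5. ~(~p2 & ~p3), 1
6. p1, 1
7. p3, 1
Accessibility: 0R0, 0R1, 1R0, 1R1

Satisfiable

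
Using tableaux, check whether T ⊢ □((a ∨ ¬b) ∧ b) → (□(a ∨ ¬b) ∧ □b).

Yes, valid

Tableau for the negation ¬(□((a ∨ ¬b) ∧ b) → (□(a ∨ ¬b) ∧ □b)):
1. ¬(□((a ∨ ¬b) ∧ b) → (□(a ∨ ¬b) ∧ □b)), w0
2. □((a ∨ ¬b) ∧ b), w0
3. ¬(□(a ∨ ¬b) ∧ □b), w0
4. (a ∨ ¬b) ∧ b, w0
5. a ∨ ¬b, w0
6. b, w0
7. ¬□(a ∨ ¬b), w0
8. a, w0
9. ¬(a ∨ ¬b), w1
10. ¬a, w1
11. b, w1
12. (a ∨ ¬b) ∧ b, w1
13. a ∨ ¬b, w1
14. ¬b, w1
Accessibility: w0Rw0, w0Rw1, w1Rw1
Branch closes: b and ¬b both at w1.
Every branch of the negation's tableau closes; the branch above is one of them.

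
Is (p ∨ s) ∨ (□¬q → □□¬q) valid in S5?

Tableau for the negation ¬((p ∨ s) ∨ (□¬q → □□¬q)):
1. ¬((p ∨ s) ∨ (□¬q → □□¬q)), w0
2. ¬(p ∨ s), w0
3. ¬(□¬q → □□¬q), w0
4. ¬p, w0
5. ¬s, w0
6. □¬q, w0
7. ¬□□¬q, w0
8. ¬q, w0
9. ¬□¬q, w1
10. ¬q, w1
11. q, w2
12. ¬q, w2
Accessibility: w0Rw0, w0Rw1, w0Rw2, w1Rw0, w1Rw1, w1Rw2, w2Rw0, w2Rw1, w2Rw2
Branch closes: q and ¬q both at w2.
Every branch of the negation's tableau closes; the branch above is one of them.

Yes, valid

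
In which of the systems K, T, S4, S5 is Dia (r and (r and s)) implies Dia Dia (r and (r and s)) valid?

K-tableau for the negation not (Dia (r and (r and s)) implies Dia Dia (r and (r and s))):
1. not (Dia (r and (r and s)) implies Dia Dia (r and (r and s))), 0
2. Dia (r and (r and s)), 0   [neg-implies-rule on 1]
3. not Dia Dia (r and (r and s)), 0   [neg-implies-rule on 1]
4. r and (r and s), 1   [Dia-rule on 2: fresh world 1, 0R1]
5. r, 1   [and-rule on 4]
6. r and s, 1   [and-rule on 4]
7. s, 1   [and-rule on 6]
8. not Dia (r and (r and s)), 1   [neg-Dia-rule on 3 via 0R1]
Accessibility: 0R1
Complete open branch: countermodel on a K-frame, so not valid in K.
T-tableau for the negation not (Dia (r and (r and s)) implies Dia Dia (r and (r and s))):
1. not (Dia (r and (r and s)) implies Dia Dia (r and (r and s))), 0
2. Dia (r and (r and s)), 0   [neg-implies-rule on 1]
3. not Dia Dia (r and (r and s)), 0   [neg-implies-rule on 1]
4. not Dia (r and (r and s)), 0   [neg-Dia-rule on 3 via 0R0]
5. not (r and (r and s)), 0   [neg-Dia-rule on 4 via 0R0]
6. not (r and s), 0   [neg-and-rule on 5 (branches; this branch)]
7. not s, 0   [neg-and-rule on 6 (branches; this branch)]
8. r and (r and s), 1   [Dia-rule on 2: fresh world 1, 0R1]
9. r, 1   [and-rule on 8]
10. r and s, 1   [and-rule on 8]
11. s, 1   [and-rule on 10]
12. not Dia (r and (r and s)), 1   [neg-Dia-rule on 3 via 0R1]
13. not (r and (r and s)), 1   [neg-Dia-rule on 4 via 0R1]
14. not (r and s), 1   [neg-and-rule on 13 (branches; this branch)]
15. not s, 1   [neg-and-rule on 14 (branches; this branch)]
Accessibility: 0R0, 0R1, 1R1
Branch closes: s and not s both at 1.
Every branch closes (one shown): valid in T, hence also in S4, S5 (every theorem of T is a theorem of S4 and S5).

T, S4, S5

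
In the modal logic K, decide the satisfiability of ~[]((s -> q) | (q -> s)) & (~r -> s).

1. ~[]((s -> q) | (q -> s)) & (~r -> s), w0
2. ~[]((s -> q) | (q -> s)), w0
3. ~r -> s, w0
4. s, w0
5. ~((s -> q) | (q -> s)), w1
6. ~(s -> q), w1
7. ~(q -> s), w1
8. s, w1
9. ~q, w1
10. q, w1
11. ~s, w1
Accessibility: w0Rw1
Branch closes: q and ~q both at w1.
(One branch shown.) All branches close.

No, unsatisfiable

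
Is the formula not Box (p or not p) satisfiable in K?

1. not Box (p or not p), u
2. not (p or not p), v
3. not p, v
4. p, v
Accessibility: uRv
Branch closes: p and not p both at v.
(One branch shown.) All branches close.

No, unsatisfiable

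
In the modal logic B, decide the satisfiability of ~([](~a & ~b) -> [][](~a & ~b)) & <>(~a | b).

Satisfiable

1. ~([](~a & ~b) -> [][](~a & ~b)) & <>(~a | b), u
2. ~([](~a & ~b) -> [][](~a & ~b)), u
3. <>(~a | b), u
4. [](~a & ~b), u
5. ~[][](~a & ~b), u
6. ~a & ~b, u
7. ~a, u
8. ~b, u
9. ~a | b, v
10. ~a & ~b, v
11. ~a, v
12. ~b, v
13. ~[](~a & ~b), w
14. ~a & ~b, w
15. ~a, w
16. ~b, w
17. ~(~a & ~b), x
18. b, x
Accessibility: uRu, uRv, uRw, vRu, vRv, wRu, wRw, wRx, xRw, xRx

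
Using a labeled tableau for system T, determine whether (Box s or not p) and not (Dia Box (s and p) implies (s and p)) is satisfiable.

1. (Box s or not p) and not (Dia Box (s and p) implies (s and p)), u
2. Box s or not p, u
3. not (Dia Box (s and p) implies (s and p)), u
4. Dia Box (s and p), u
5. not (s and p), u
6. not p, u
7. Box (s and p), v
8. s and p, v
9. s, v
10. p, v
Accessibility: uRu, uRv, vRv

Yes, satisfiable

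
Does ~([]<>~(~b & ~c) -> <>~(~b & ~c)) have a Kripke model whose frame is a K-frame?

1. ~([]<>~(~b & ~c) -> <>~(~b & ~c)), u
2. []<>~(~b & ~c), u
3. ~<>~(~b & ~c), u

Satisfiable (open branch found)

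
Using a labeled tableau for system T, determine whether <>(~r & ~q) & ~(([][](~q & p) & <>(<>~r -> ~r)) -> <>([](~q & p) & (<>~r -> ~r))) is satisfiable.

1. <>(~r & ~q) & ~(([][](~q & p) & <>(<>~r -> ~r)) -> <>([](~q & p) & (<>~r -> ~r))), w0
2. <>(~r & ~q), w0   [&-rule on 1]
3. ~(([][](~q & p) & <>(<>~r -> ~r)) -> <>([](~q & p) & (<>~r -> ~r))), w0   [&-rule on 1]
4. [][](~q & p) & <>(<>~r -> ~r), w0   [~->-rule on 3]
5. ~<>([](~q & p) & (<>~r -> ~r)), w0   [~->-rule on 3]
6. [][](~q & p), w0   [&-rule on 4]
7. <>(<>~r -> ~r), w0   [&-rule on 4]
8. ~([](~q & p) & (<>~r -> ~r)), w0   [~<>-rule on 5 via w0Rw0]
9. [](~q & p), w0   [[]-rule on 6 via w0Rw0]
10. ~q & p, w0   [[]-rule on 9 via w0Rw0]
11. ~q, w0   [&-rule on 10]
12. p, w0   [&-rule on 10]
13. ~(<>~r -> ~r), w0   [~&-rule on 8 (branches; this branch)]
14. <>~r, w0   [~->-rule on 13]
15. r, w0   [~->-rule on 13]
16. ~r & ~q, w1   [<>-rule on 2: fresh world w1, w0Rw1]
17. ~r, w1   [&-rule on 16]
18. ~q, w1   [&-rule on 16]
19. ~([](~q & p) & (<>~r -> ~r)), w1   [~<>-rule on 5 via w0Rw1]
20. [](~q & p), w1   [[]-rule on 6 via w0Rw1]
21. ~q & p, w1   [[]-rule on 9 via w0Rw1]
22. p, w1   [&-rule on 21]
23. ~[](~q & p), w1   [~&-rule on 19 (branches; this branch)]
24. <>~r -> ~r, w2   [<>-rule on 7: fresh world w2, w0Rw2]
25. ~([](~q & p) & (<>~r -> ~r)), w2   [~<>-rule on 5 via w0Rw2]
26. [](~q & p), w2   [[]-rule on 6 via w0Rw2]
27. ~q & p, w2   [[]-rule on 9 via w0Rw2]
28. ~q, w2   [&-rule on 27]
29. p, w2   [&-rule on 27]
30. ~<>~r, w2   [->-rule on 24 (branches; this branch)]
31. r, w2   [~<>-rule on 30 via w2Rw2]
32. ~(<>~r -> ~r), w2   [~&-rule on 25 (branches; this branch)]
33. <>~r, w2   [~->-rule on 32]
34. ~r, w3   [<>-rule on 14: fresh world w3, w0Rw3]
35. ~([](~q & p) & (<>~r -> ~r)), w3   [~<>-rule on 5 via w0Rw3]
36. [](~q & p), w3   [[]-rule on 6 via w0Rw3]
37. ~q & p, w3   [[]-rule on 9 via w0Rw3]
38. ~q, w3   [&-rule on 37]
39. p, w3   [&-rule on 37]
40. ~[](~q & p), w3   [~&-rule on 35 (branches; this branch)]
41. ~(~q & p), w4   [~[]-rule on 23: fresh world w4, w1Rw4]
42. ~q & p, w4   [[]-rule on 20 via w1Rw4]
43. ~q, w4   [&-rule on 42]
44. p, w4   [&-rule on 42]
45. ~p, w4   [~&-rule on 41 (branches; this branch)]
Accessibility: w0Rw0, w0Rw1, w0Rw2, w0Rw3, w1Rw1, w1Rw4, w2Rw2, w3Rw3, w4Rw4
Branch closes: p and ~p both at w4.
All branches of the tableau close; one closing branch shown above.

Unsatisfiable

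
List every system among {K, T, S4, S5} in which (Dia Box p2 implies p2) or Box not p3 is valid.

S4-tableau for the negation not ((Dia Box p2 implies p2) or Box not p3):
1. not ((Dia Box p2 implies p2) or Box not p3), u
2. not (Dia Box p2 implies p2), u
3. not Box not p3, u
4. Dia Box p2, u
5. not p2, u
6. p3, v
7. Box p2, w
8. p2, w
Accessibility: uRu, uRv, uRw, vRv, wRw
Complete open branch: countermodel on an S4-frame, so not valid in S4, nor in K, T (the same frame is also a K-frame and a T-frame).
S5-tableau for the negation not ((Dia Box p2 implies p2) or Box not p3):
1. not ((Dia Box p2 implies p2) or Box not p3), u
2. not (Dia Box p2 implies p2), u
3. not Box not p3, u
4. Dia Box p2, u
5. not p2, u
6. p3, v
7. Box p2, w
8. p2, u
Accessibility: uRu, uRv, uRw, vRu, vRv, vRw, wRu, wRv, wRw
Branch closes: p2 and not p2 both at u.
Every branch closes (one shown): valid in S5.

S5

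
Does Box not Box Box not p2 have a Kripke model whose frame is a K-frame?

Yes, satisfiable

1. Box not Box Box not p2, 0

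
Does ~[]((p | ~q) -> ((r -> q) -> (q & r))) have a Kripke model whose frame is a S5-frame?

Satisfiable

1. ~[]((p | ~q) -> ((r -> q) -> (q & r))), u
2. ~((p | ~q) -> ((r -> q) -> (q & r))), v   [~[]-rule on 1: fresh world v, uRv]
3. p | ~q, v   [~->-rule on 2]
4. ~((r -> q) -> (q & r)), v   [~->-rule on 2]
5. r -> q, v   [~->-rule on 4]
6. ~(q & r), v   [~->-rule on 4]
7. ~q, v   [|-rule on 3 (branches; this branch)]
8. ~r, v   [->-rule on 5 (branches; this branch)]
Accessibility: uRu, uRv, vRu, vRv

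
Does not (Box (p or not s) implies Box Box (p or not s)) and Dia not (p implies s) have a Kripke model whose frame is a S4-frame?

Unsatisfiable (every branch closes)

1. not (Box (p or not s) implies Box Box (p or not s)) and Dia not (p implies s), u
2. not (Box (p or not s) implies Box Box (p or not s)), u   [and-rule on 1]
3. Dia not (p implies s), u   [and-rule on 1]
4. Box (p or not s), u   [neg-implies-rule on 2]
5. not Box Box (p or not s), u   [neg-implies-rule on 2]
6. p or not s, u   [Box-rule on 4 via uRu]
7. not s, u   [or-rule on 6 (branches; this branch)]
8. not (p implies s), v   [Dia-rule on 3: fresh world v, uRv]
9. p, v   [neg-implies-rule on 8]
10. not s, v   [neg-implies-rule on 8]
11. p or not s, v   [Box-rule on 4 via uRv]
12. not Box (p or not s), w   [neg-Box-rule on 5: fresh world w, uRw]
13. p or not s, w   [Box-rule on 4 via uRw]
14. not s, w   [or-rule on 13 (branches; this branch)]
15. not (p or not s), x   [neg-Box-rule on 12: fresh world x, wRx]
16. not p, x   [neg-or-rule on 15]
17. s, x   [neg-or-rule on 15]
18. p or not s, x   [Box-rule on 4 via uRx]
19. not s, x   [or-rule on 18 (branches; this branch)]
Accessibility: uRu, uRv, uRw, uRx, vRv, wRw, wRx, xRx
Branch closes: s and not s both at x.
Every branch closes; the branch above is one of them.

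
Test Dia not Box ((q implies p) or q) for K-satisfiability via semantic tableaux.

Unsatisfiable (every branch closes)

1. Dia not Box ((q implies p) or q), 0
2. not Box ((q implies p) or q), 1
3. not ((q implies p) or q), 2
4. not (q implies p), 2
5. not q, 2
6. q, 2
7. not p, 2
Accessibility: 0R1, 1R2
Branch closes: q and not q both at 2.
Every branch closes; the branch above is one of them.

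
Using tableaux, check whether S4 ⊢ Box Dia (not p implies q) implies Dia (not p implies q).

Tableau for the negation not (Box Dia (not p implies q) implies Dia (not p implies q)):
1. not (Box Dia (not p implies q) implies Dia (not p implies q)), w0
2. Box Dia (not p implies q), w0
3. not Dia (not p implies q), w0
4. Dia (not p implies q), w0
5. not (not p implies q), w0
6. not p, w0
7. not q, w0
8. not p implies q, w1
9. Dia (not p implies q), w1
10. not (not p implies q), w1
11. not p, w1
12. not q, w1
13. q, w1
Accessibility: w0Rw0, w0Rw1, w1Rw1
Branch closes: q and not q both at w1.
All branches of the negation close; one closing branch shown above.

Valid in S4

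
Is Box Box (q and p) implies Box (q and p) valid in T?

Tableau for the negation not (Box Box (q and p) implies Box (q and p)):
1. not (Box Box (q and p) implies Box (q and p)), 0
2. Box Box (q and p), 0
3. not Box (q and p), 0
4. Box (q and p), 0
5. q and p, 0
6. q, 0
7. p, 0
8. not (q and p), 1
9. Box (q and p), 1
10. q and p, 1
11. q, 1
12. p, 1
13. not p, 1
Accessibility: 0R0, 0R1, 1R1
Branch closes: p and not p both at 1.
All branches of the negation close; one closing branch shown above.

Valid in T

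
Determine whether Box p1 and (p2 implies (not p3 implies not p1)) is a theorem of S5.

Invalid (countermodel exists)

Tableau for the negation not (Box p1 and (p2 implies (not p3 implies not p1))):
1. not (Box p1 and (p2 implies (not p3 implies not p1))), u
2. not (p2 implies (not p3 implies not p1)), u
3. p2, u
4. not (not p3 implies not p1), u
5. not p3, u
6. p1, u
Accessibility: uRu
The negation has an open branch (countermodel exists).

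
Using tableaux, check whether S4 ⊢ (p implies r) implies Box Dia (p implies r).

Tableau for the negation not ((p implies r) implies Box Dia (p implies r)):
1. not ((p implies r) implies Box Dia (p implies r)), u
2. p implies r, u
3. not Box Dia (p implies r), u
4. r, u
5. not Dia (p implies r), v
6. not (p implies r), v
7. p, v
8. not r, v
Accessibility: uRu, uRv, vRv
The negation has an open branch (countermodel exists).

Not valid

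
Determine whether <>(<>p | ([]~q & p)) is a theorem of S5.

Tableau for the negation ~<>(<>p | ([]~q & p)):
1. ~<>(<>p | ([]~q & p)), w0
2. ~(<>p | ([]~q & p)), w0
3. ~<>p, w0
4. ~([]~q & p), w0
5. ~p, w0
Accessibility: w0Rw0
The negation has an open branch (countermodel exists).

Invalid (countermodel exists)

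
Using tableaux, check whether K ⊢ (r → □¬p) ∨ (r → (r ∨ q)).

Valid

Tableau for the negation ¬((r → □¬p) ∨ (r → (r ∨ q))):
1. ¬((r → □¬p) ∨ (r → (r ∨ q))), w0
2. ¬(r → □¬p), w0   [¬∨-rule on 1]
3. ¬(r → (r ∨ q)), w0   [¬∨-rule on 1]
4. r, w0   [¬→-rule on 2]
5. ¬□¬p, w0   [¬→-rule on 2]
6. ¬(r ∨ q), w0   [¬→-rule on 3]
7. ¬r, w0   [¬∨-rule on 6]
8. ¬q, w0   [¬∨-rule on 6]
Branch closes: r and ¬r both at w0.
Every branch of the negation's tableau closes; the branch above is one of them.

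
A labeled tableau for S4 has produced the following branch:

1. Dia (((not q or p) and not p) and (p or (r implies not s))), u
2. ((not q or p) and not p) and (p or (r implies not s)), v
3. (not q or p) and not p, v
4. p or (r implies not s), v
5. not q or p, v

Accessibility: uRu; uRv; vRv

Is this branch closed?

There is no literal clash: for every atom and world, at most one sign appears.

No, open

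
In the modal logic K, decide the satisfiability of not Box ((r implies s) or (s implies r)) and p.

No, unsatisfiable

1. not Box ((r implies s) or (s implies r)) and p, 0
2. not Box ((r implies s) or (s implies r)), 0   [and-rule on 1]
3. p, 0   [and-rule on 1]
4. not ((r implies s) or (s implies r)), 1   [neg-Box-rule on 2: fresh world 1, 0R1]
5. not (r implies s), 1   [neg-or-rule on 4]
6. not (s implies r), 1   [neg-or-rule on 4]
7. r, 1   [neg-implies-rule on 5]
8. not s, 1   [neg-implies-rule on 5]
9. s, 1   [neg-implies-rule on 6]
10. not r, 1   [neg-implies-rule on 6]
Accessibility: 0R1
Branch closes: s and not s both at 1.
(One branch shown.) All branches close.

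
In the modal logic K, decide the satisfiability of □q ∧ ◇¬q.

1. □q ∧ ◇¬q, u
2. □q, u   [∧-rule on 1]
3. ◇¬q, u   [∧-rule on 1]
4. ¬q, v   [◇-rule on 3: fresh world v, uRv]
5. q, v   [□-rule on 2 via uRv]
Accessibility: uRv
Branch closes: q and ¬q both at v.
(One branch shown.) All branches close.

Unsatisfiable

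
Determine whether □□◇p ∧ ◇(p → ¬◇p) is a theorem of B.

Tableau for the negation ¬(□□◇p ∧ ◇(p → ¬◇p)):
1. ¬(□□◇p ∧ ◇(p → ¬◇p)), w0
2. ¬◇(p → ¬◇p), w0
3. ¬(p → ¬◇p), w0
4. p, w0
5. ◇p, w0
6. p, w1
7. ¬(p → ¬◇p), w1
8. ◇p, w1
9. p, w2
Accessibility: w0Rw0, w0Rw1, w1Rw0, w1Rw1, w1Rw2, w2Rw1, w2Rw2
The negation has an open branch (countermodel exists).

Invalid (countermodel exists)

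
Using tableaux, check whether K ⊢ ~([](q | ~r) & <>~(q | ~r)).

Tableau for the negation [](q | ~r) & <>~(q | ~r):
1. [](q | ~r) & <>~(q | ~r), w0
2. [](q | ~r), w0
3. <>~(q | ~r), w0
4. ~(q | ~r), w1
5. ~q, w1
6. r, w1
7. q | ~r, w1
8. ~r, w1
Accessibility: w0Rw1
Branch closes: r and ~r both at w1.
Every branch of the negation's tableau closes; the branch above is one of them.

Valid in K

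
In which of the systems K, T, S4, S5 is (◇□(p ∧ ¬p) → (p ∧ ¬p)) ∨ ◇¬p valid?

T, S4, S5

T-tableau for the negation ¬((◇□(p ∧ ¬p) → (p ∧ ¬p)) ∨ ◇¬p):
1. ¬((◇□(p ∧ ¬p) → (p ∧ ¬p)) ∨ ◇¬p), u
2. ¬(◇□(p ∧ ¬p) → (p ∧ ¬p)), u
3. ¬◇¬p, u
4. ◇□(p ∧ ¬p), u
5. ¬(p ∧ ¬p), u
6. p, u
7. □(p ∧ ¬p), v
8. p, v
9. p ∧ ¬p, v
10. ¬p, v
Accessibility: uRu, uRv, vRv
Branch closes: p and ¬p both at v.
Every branch closes (one shown): valid in T, hence also in S4, S5 (every theorem of T is a theorem of S4 and S5).
K-tableau for the negation ¬((◇□(p ∧ ¬p) → (p ∧ ¬p)) ∨ ◇¬p):
1. ¬((◇□(p ∧ ¬p) → (p ∧ ¬p)) ∨ ◇¬p), u
2. ¬(◇□(p ∧ ¬p) → (p ∧ ¬p)), u
3. ¬◇¬p, u
4. ◇□(p ∧ ¬p), u
5. ¬(p ∧ ¬p), u
6. p, u
7. □(p ∧ ¬p), v
8. p, v
Accessibility: uRv
Complete open branch: countermodel on a K-frame, so not valid in K.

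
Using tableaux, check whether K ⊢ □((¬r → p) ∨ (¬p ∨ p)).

Valid in K

Tableau for the negation ¬□((¬r → p) ∨ (¬p ∨ p)):
1. ¬□((¬r → p) ∨ (¬p ∨ p)), w0
2. ¬((¬r → p) ∨ (¬p ∨ p)), w1
3. ¬(¬r → p), w1
4. ¬(¬p ∨ p), w1
5. ¬r, w1
6. ¬p, w1
7. p, w1
Accessibility: w0Rw1
Branch closes: p and ¬p both at w1.
Every branch of the negation's tableau closes; the branch above is one of them.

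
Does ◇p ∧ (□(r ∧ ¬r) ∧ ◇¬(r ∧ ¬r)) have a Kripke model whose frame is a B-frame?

No, unsatisfiable

1. ◇p ∧ (□(r ∧ ¬r) ∧ ◇¬(r ∧ ¬r)), w0
2. ◇p, w0   [∧-rule on 1]
3. □(r ∧ ¬r) ∧ ◇¬(r ∧ ¬r), w0   [∧-rule on 1]
4. □(r ∧ ¬r), w0   [∧-rule on 3]
5. ◇¬(r ∧ ¬r), w0   [∧-rule on 3]
6. r ∧ ¬r, w0   [□-rule on 4 via w0Rw0]
7. r, w0   [∧-rule on 6]
8. ¬r, w0   [∧-rule on 6]
Accessibility: w0Rw0
Branch closes: r and ¬r both at w0.
All branches of the tableau close; one closing branch shown above.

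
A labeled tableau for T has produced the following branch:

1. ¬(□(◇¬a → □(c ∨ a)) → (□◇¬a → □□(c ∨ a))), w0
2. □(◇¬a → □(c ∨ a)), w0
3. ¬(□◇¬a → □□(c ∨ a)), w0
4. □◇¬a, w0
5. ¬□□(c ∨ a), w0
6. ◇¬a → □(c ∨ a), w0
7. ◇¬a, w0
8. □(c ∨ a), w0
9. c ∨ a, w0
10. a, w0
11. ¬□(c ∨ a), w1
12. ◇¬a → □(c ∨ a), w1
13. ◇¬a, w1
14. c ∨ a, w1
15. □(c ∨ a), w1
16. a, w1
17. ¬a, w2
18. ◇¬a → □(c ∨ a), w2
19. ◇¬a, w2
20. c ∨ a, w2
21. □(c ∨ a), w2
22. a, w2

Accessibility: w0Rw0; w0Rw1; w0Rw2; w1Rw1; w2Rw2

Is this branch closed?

Both a and ¬a appear at w2.

Closed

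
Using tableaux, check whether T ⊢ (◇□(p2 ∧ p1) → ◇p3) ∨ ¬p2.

Tableau for the negation ¬((◇□(p2 ∧ p1) → ◇p3) ∨ ¬p2):
1. ¬((◇□(p2 ∧ p1) → ◇p3) ∨ ¬p2), u
2. ¬(◇□(p2 ∧ p1) → ◇p3), u
3. p2, u
4. ◇□(p2 ∧ p1), u
5. ¬◇p3, u
6. ¬p3, u
7. □(p2 ∧ p1), v
8. ¬p3, v
9. p2 ∧ p1, v
10. p2, v
11. p1, v
Accessibility: uRu, uRv, vRv
The negation has an open branch (countermodel exists).

Invalid (countermodel exists)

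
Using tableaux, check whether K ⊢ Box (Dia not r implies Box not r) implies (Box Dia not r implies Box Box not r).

Tableau for the negation not (Box (Dia not r implies Box not r) implies (Box Dia not r implies Box Box not r)):
1. not (Box (Dia not r implies Box not r) implies (Box Dia not r implies Box Box not r)), 0
2. Box (Dia not r implies Box not r), 0   [neg-implies-rule on 1]
3. not (Box Dia not r implies Box Box not r), 0   [neg-implies-rule on 1]
4. Box Dia not r, 0   [neg-implies-rule on 3]
5. not Box Box not r, 0   [neg-implies-rule on 3]
6. not Box not r, 1   [neg-Box-rule on 5: fresh world 1, 0R1]
7. Dia not r implies Box not r, 1   [Box-rule on 2 via 0R1]
8. Dia not r, 1   [Box-rule on 4 via 0R1]
9. not Dia not r, 1   [implies-rule on 7 (branches; this branch)]
10. r, 2   [neg-Box-rule on 6: fresh world 2, 1R2]
11. not r, 3   [Dia-rule on 8: fresh world 3, 1R3]
12. r, 3   [neg-Dia-rule on 9 via 1R3]
Accessibility: 0R1, 1R2, 1R3
Branch closes: r and not r both at 3.
Every branch of the negation's tableau closes; the branch above is one of them.

Valid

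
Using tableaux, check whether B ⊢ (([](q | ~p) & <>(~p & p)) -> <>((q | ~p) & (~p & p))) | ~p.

Tableau for the negation ~((([](q | ~p) & <>(~p & p)) -> <>((q | ~p) & (~p & p))) | ~p):
1. ~((([](q | ~p) & <>(~p & p)) -> <>((q | ~p) & (~p & p))) | ~p), w0
2. ~(([](q | ~p) & <>(~p & p)) -> <>((q | ~p) & (~p & p))), w0
3. p, w0
4. [](q | ~p) & <>(~p & p), w0
5. ~<>((q | ~p) & (~p & p)), w0
6. [](q | ~p), w0
7. <>(~p & p), w0
8. ~((q | ~p) & (~p & p)), w0
9. q | ~p, w0
10. ~(~p & p), w0
11. q, w0
12. ~p & p, w1
13. ~p, w1
14. p, w1
Accessibility: w0Rw0, w0Rw1, w1Rw0, w1Rw1
Branch closes: p and ~p both at w1.
All branches of the negation close; one closing branch shown above.

Valid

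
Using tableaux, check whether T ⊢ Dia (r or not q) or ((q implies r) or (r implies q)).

Tableau for the negation not (Dia (r or not q) or ((q implies r) or (r implies q))):
1. not (Dia (r or not q) or ((q implies r) or (r implies q))), w0
2. not Dia (r or not q), w0
3. not ((q implies r) or (r implies q)), w0
4. not (q implies r), w0
5. not (r implies q), w0
6. q, w0
7. not r, w0
8. r, w0
9. not q, w0
Accessibility: w0Rw0
Branch closes: r and not r both at w0.
All branches of the negation close; one closing branch shown above.

Yes, valid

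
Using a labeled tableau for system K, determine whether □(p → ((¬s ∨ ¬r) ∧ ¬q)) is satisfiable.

1. □(p → ((¬s ∨ ¬r) ∧ ¬q)), u

Yes, satisfiable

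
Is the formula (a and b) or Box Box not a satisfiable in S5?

1. (a and b) or Box Box not a, u
2. Box Box not a, u
3. Box not a, u
4. not a, u
Accessibility: uRu

Satisfiable (open branch found)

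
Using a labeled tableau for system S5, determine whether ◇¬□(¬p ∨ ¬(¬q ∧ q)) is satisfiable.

Unsatisfiable (every branch closes)

1. ◇¬□(¬p ∨ ¬(¬q ∧ q)), 0
2. ¬□(¬p ∨ ¬(¬q ∧ q)), 1
3. ¬(¬p ∨ ¬(¬q ∧ q)), 2
4. p, 2
5. ¬q ∧ q, 2
6. ¬q, 2
7. q, 2
Accessibility: 0R0, 0R1, 0R2, 1R0, 1R1, 1R2, 2R0, 2R1, 2R2
Branch closes: q and ¬q both at 2.
All branches of the tableau close; one closing branch shown above.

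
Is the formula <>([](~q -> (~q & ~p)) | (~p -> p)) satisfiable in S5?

Satisfiable

1. <>([](~q -> (~q & ~p)) | (~p -> p)), u
2. [](~q -> (~q & ~p)) | (~p -> p), v
3. ~p -> p, v
4. p, v
Accessibility: uRu, uRv, vRu, vRv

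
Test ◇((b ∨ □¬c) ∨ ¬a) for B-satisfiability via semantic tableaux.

Yes, satisfiable

1. ◇((b ∨ □¬c) ∨ ¬a), 0
2. (b ∨ □¬c) ∨ ¬a, 1
3. ¬a, 1
Accessibility: 0R0, 0R1, 1R0, 1R1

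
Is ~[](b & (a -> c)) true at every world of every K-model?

Tableau for the negation [](b & (a -> c)):
1. [](b & (a -> c)), 0
The negation has an open branch (countermodel exists).

Invalid (countermodel exists)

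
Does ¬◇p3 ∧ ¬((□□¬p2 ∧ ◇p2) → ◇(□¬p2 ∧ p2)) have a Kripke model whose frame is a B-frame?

Unsatisfiable (every branch closes)

1. ¬◇p3 ∧ ¬((□□¬p2 ∧ ◇p2) → ◇(□¬p2 ∧ p2)), u
2. ¬◇p3, u
3. ¬((□□¬p2 ∧ ◇p2) → ◇(□¬p2 ∧ p2)), u
4. □□¬p2 ∧ ◇p2, u
5. ¬◇(□¬p2 ∧ p2), u
6. □□¬p2, u
7. ◇p2, u
8. ¬p3, u
9. ¬(□¬p2 ∧ p2), u
10. □¬p2, u
11. ¬p2, u
12. p2, v
13. ¬p3, v
14. ¬(□¬p2 ∧ p2), v
15. □¬p2, v
16. ¬p2, v
Accessibility: uRu, uRv, vRu, vRv
Branch closes: p2 and ¬p2 both at v.
(One branch shown.) All branches close.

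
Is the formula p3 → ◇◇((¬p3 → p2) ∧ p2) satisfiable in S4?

Satisfiable (open branch found)

1. p3 → ◇◇((¬p3 → p2) ∧ p2), w0
2. ◇◇((¬p3 → p2) ∧ p2), w0
3. ◇((¬p3 → p2) ∧ p2), w1
4. (¬p3 → p2) ∧ p2, w2
5. ¬p3 → p2, w2
6. p2, w2
Accessibility: w0Rw0, w0Rw1, w0Rw2, w1Rw1, w1Rw2, w2Rw2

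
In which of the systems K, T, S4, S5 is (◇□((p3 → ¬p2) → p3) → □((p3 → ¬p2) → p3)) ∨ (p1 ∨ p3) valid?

S4-tableau for the negation ¬((◇□((p3 → ¬p2) → p3) → □((p3 → ¬p2) → p3)) ∨ (p1 ∨ p3)):
1. ¬((◇□((p3 → ¬p2) → p3) → □((p3 → ¬p2) → p3)) ∨ (p1 ∨ p3)), 0
2. ¬(◇□((p3 → ¬p2) → p3) → □((p3 → ¬p2) → p3)), 0
3. ¬(p1 ∨ p3), 0
4. ◇□((p3 → ¬p2) → p3), 0
5. ¬□((p3 → ¬p2) → p3), 0
6. ¬p1, 0
7. ¬p3, 0
8. □((p3 → ¬p2) → p3), 1
9. (p3 → ¬p2) → p3, 1
10. p3, 1
11. ¬((p3 → ¬p2) → p3), 2
12. p3 → ¬p2, 2
13. ¬p3, 2
14. ¬p2, 2
Accessibility: 0R0, 0R1, 0R2, 1R1, 2R2
Complete open branch: countermodel on an S4-frame, so not valid in S4, nor in K, T (the same frame is also a K-frame and a T-frame).
S5-tableau for the negation ¬((◇□((p3 → ¬p2) → p3) → □((p3 → ¬p2) → p3)) ∨ (p1 ∨ p3)):
1. ¬((◇□((p3 → ¬p2) → p3) → □((p3 → ¬p2) → p3)) ∨ (p1 ∨ p3)), 0
2. ¬(◇□((p3 → ¬p2) → p3) → □((p3 → ¬p2) → p3)), 0
3. ¬(p1 ∨ p3), 0
4. ◇□((p3 → ¬p2) → p3), 0
5. ¬□((p3 → ¬p2) → p3), 0
6. ¬p1, 0
7. ¬p3, 0
8. □((p3 → ¬p2) → p3), 1
9. (p3 → ¬p2) → p3, 0
10. (p3 → ¬p2) → p3, 1
11. ¬(p3 → ¬p2), 0
12. p3, 0
13. p2, 0
Accessibility: 0R0, 0R1, 1R0, 1R1
Branch closes: p3 and ¬p3 both at 0.
Every branch closes (one shown): valid in S5.

S5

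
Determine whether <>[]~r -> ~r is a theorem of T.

Tableau for the negation ~(<>[]~r -> ~r):
1. ~(<>[]~r -> ~r), w0
2. <>[]~r, w0   [~->-rule on 1]
3. r, w0   [~->-rule on 1]
4. []~r, w1   [<>-rule on 2: fresh world w1, w0Rw1]
5. ~r, w1   [[]-rule on 4 via w1Rw1]
Accessibility: w0Rw0, w0Rw1, w1Rw1
The negation has an open branch (countermodel exists).

No, not valid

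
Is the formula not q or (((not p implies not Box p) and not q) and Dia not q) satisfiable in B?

Yes, satisfiable

1. not q or (((not p implies not Box p) and not q) and Dia not q), w0
2. ((not p implies not Box p) and not q) and Dia not q, w0   [or-rule on 1 (branches; this branch)]
3. (not p implies not Box p) and not q, w0   [and-rule on 2]
4. Dia not q, w0   [and-rule on 2]
5. not p implies not Box p, w0   [and-rule on 3]
6. not q, w0   [and-rule on 3]
7. not Box p, w0   [implies-rule on 5 (branches; this branch)]
8. not q, w1   [Dia-rule on 4: fresh world w1, w0Rw1]
9. not p, w2   [neg-Box-rule on 7: fresh world w2, w0Rw2]
Accessibility: w0Rw0, w0Rw1, w0Rw2, w1Rw0, w1Rw1, w2Rw0, w2Rw2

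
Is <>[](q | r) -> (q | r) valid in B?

Valid in B

Tableau for the negation ~(<>[](q | r) -> (q | r)):
1. ~(<>[](q | r) -> (q | r)), w0
2. <>[](q | r), w0
3. ~(q | r), w0
4. ~q, w0
5. ~r, w0
6. [](q | r), w1
7. q | r, w0
8. q | r, w1
9. r, w0
Accessibility: w0Rw0, w0Rw1, w1Rw0, w1Rw1
Branch closes: r and ~r both at w0.
All branches of the negation close; one closing branch shown above.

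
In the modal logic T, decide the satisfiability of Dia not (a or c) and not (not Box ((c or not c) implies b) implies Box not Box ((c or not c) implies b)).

1. Dia not (a or c) and not (not Box ((c or not c) implies b) implies Box not Box ((c or not c) implies b)), u
2. Dia not (a or c), u
3. not (not Box ((c or not c) implies b) implies Box not Box ((c or not c) implies b)), u
4. not Box ((c or not c) implies b), u
5. not Box not Box ((c or not c) implies b), u
6. not (a or c), v
7. not a, v
8. not c, v
9. not ((c or not c) implies b), w
10. c or not c, w
11. not b, w
12. not c, w
13. Box ((c or not c) implies b), x
14. (c or not c) implies b, x
15. b, x
Accessibility: uRu, uRv, uRw, uRx, vRv, wRw, xRx

Satisfiable (open branch found)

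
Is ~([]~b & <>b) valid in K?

Yes, valid

Tableau for the negation []~b & <>b:
1. []~b & <>b, u
2. []~b, u
3. <>b, u
4. b, v
5. ~b, v
Accessibility: uRv
Branch closes: b and ~b both at v.
All branches of the negation close; one closing branch shown above.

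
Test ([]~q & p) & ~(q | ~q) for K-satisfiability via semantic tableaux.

1. ([]~q & p) & ~(q | ~q), 0
2. []~q & p, 0
3. ~(q | ~q), 0
4. []~q, 0
5. p, 0
6. ~q, 0
7. q, 0
Branch closes: q and ~q both at 0.
All branches of the tableau close; one closing branch shown above.

Unsatisfiable (every branch closes)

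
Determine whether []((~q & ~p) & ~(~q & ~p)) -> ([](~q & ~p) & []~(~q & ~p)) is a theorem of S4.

Tableau for the negation ~([]((~q & ~p) & ~(~q & ~p)) -> ([](~q & ~p) & []~(~q & ~p))):
1. ~([]((~q & ~p) & ~(~q & ~p)) -> ([](~q & ~p) & []~(~q & ~p))), u
2. []((~q & ~p) & ~(~q & ~p)), u   [~->-rule on 1]
3. ~([](~q & ~p) & []~(~q & ~p)), u   [~->-rule on 1]
4. (~q & ~p) & ~(~q & ~p), u   [[]-rule on 2 via uRu]
5. ~q & ~p, u   [&-rule on 4]
6. ~(~q & ~p), u   [&-rule on 4]
7. ~q, u   [&-rule on 5]
8. ~p, u   [&-rule on 5]
9. ~[]~(~q & ~p), u   [~&-rule on 3 (branches; this branch)]
10. p, u   [~&-rule on 6 (branches; this branch)]
Accessibility: uRu
Branch closes: p and ~p both at u.
All branches of the negation close; one closing branch shown above.

Valid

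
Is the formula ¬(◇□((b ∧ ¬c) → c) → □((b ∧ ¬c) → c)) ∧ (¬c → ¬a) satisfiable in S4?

1. ¬(◇□((b ∧ ¬c) → c) → □((b ∧ ¬c) → c)) ∧ (¬c → ¬a), w0
2. ¬(◇□((b ∧ ¬c) → c) → □((b ∧ ¬c) → c)), w0   [∧-rule on 1]
3. ¬c → ¬a, w0   [∧-rule on 1]
4. ◇□((b ∧ ¬c) → c), w0   [¬→-rule on 2]
5. ¬□((b ∧ ¬c) → c), w0   [¬→-rule on 2]
6. ¬a, w0   [→-rule on 3 (branches; this branch)]
7. □((b ∧ ¬c) → c), w1   [◇-rule on 4: fresh world w1, w0Rw1]
8. (b ∧ ¬c) → c, w1   [□-rule on 7 via w1Rw1]
9. c, w1   [→-rule on 8 (branches; this branch)]
10. ¬((b ∧ ¬c) → c), w2   [¬□-rule on 5: fresh world w2, w0Rw2]
11. b ∧ ¬c, w2   [¬→-rule on 10]
12. ¬c, w2   [¬→-rule on 10]
13. b, w2   [∧-rule on 11]
Accessibility: w0Rw0, w0Rw1, w0Rw2, w1Rw1, w2Rw2

Satisfiable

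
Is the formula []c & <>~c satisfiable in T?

No, unsatisfiable

1. []c & <>~c, u
2. []c, u
3. <>~c, u
4. c, u
5. ~c, v
6. c, v
Accessibility: uRu, uRv, vRv
Branch closes: c and ~c both at v.
All branches of the tableau close; one closing branch shown above.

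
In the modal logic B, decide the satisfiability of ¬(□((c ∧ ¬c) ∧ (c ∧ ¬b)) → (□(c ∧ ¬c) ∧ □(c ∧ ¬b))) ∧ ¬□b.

1. ¬(□((c ∧ ¬c) ∧ (c ∧ ¬b)) → (□(c ∧ ¬c) ∧ □(c ∧ ¬b))) ∧ ¬□b, u
2. ¬(□((c ∧ ¬c) ∧ (c ∧ ¬b)) → (□(c ∧ ¬c) ∧ □(c ∧ ¬b))), u   [∧-rule on 1]
3. ¬□b, u   [∧-rule on 1]
4. □((c ∧ ¬c) ∧ (c ∧ ¬b)), u   [¬→-rule on 2]
5. ¬(□(c ∧ ¬c) ∧ □(c ∧ ¬b)), u   [¬→-rule on 2]
6. (c ∧ ¬c) ∧ (c ∧ ¬b), u   [□-rule on 4 via uRu]
7. c ∧ ¬c, u   [∧-rule on 6]
8. c ∧ ¬b, u   [∧-rule on 6]
9. c, u   [∧-rule on 7]
10. ¬c, u   [∧-rule on 7]
Accessibility: uRu
Branch closes: c and ¬c both at u.
All branches of the tableau close; one closing branch shown above.

No, unsatisfiable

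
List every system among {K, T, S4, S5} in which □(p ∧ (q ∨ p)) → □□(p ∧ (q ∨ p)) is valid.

S4-tableau for the negation ¬(□(p ∧ (q ∨ p)) → □□(p ∧ (q ∨ p))):
1. ¬(□(p ∧ (q ∨ p)) → □□(p ∧ (q ∨ p))), 0
2. □(p ∧ (q ∨ p)), 0
3. ¬□□(p ∧ (q ∨ p)), 0
4. p ∧ (q ∨ p), 0
5. p, 0
6. q ∨ p, 0
7. ¬□(p ∧ (q ∨ p)), 1
8. p ∧ (q ∨ p), 1
9. p, 1
10. q ∨ p, 1
11. ¬(p ∧ (q ∨ p)), 2
12. p ∧ (q ∨ p), 2
13. p, 2
14. q ∨ p, 2
15. ¬(q ∨ p), 2
16. ¬q, 2
17. ¬p, 2
Accessibility: 0R0, 0R1, 0R2, 1R1, 1R2, 2R2
Branch closes: p and ¬p both at 2.
Every branch closes (one shown): valid in S4, hence also in S5 (every theorem of S4 is a theorem of S5).
T-tableau for the negation ¬(□(p ∧ (q ∨ p)) → □□(p ∧ (q ∨ p))):
1. ¬(□(p ∧ (q ∨ p)) → □□(p ∧ (q ∨ p))), 0
2. □(p ∧ (q ∨ p)), 0
3. ¬□□(p ∧ (q ∨ p)), 0
4. p ∧ (q ∨ p), 0
5. p, 0
6. q ∨ p, 0
7. ¬□(p ∧ (q ∨ p)), 1
8. p ∧ (q ∨ p), 1
9. p, 1
10. q ∨ p, 1
11. ¬(p ∧ (q ∨ p)), 2
12. ¬(q ∨ p), 2
13. ¬q, 2
14. ¬p, 2
Accessibility: 0R0, 0R1, 1R1, 1R2, 2R2
Complete open branch: countermodel on a T-frame, so not valid in T, nor in K (the same frame is also a K-frame).

S4, S5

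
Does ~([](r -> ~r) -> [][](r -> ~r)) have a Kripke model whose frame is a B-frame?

Yes, satisfiable

1. ~([](r -> ~r) -> [][](r -> ~r)), u
2. [](r -> ~r), u   [~->-rule on 1]
3. ~[][](r -> ~r), u   [~->-rule on 1]
4. r -> ~r, u   [[]-rule on 2 via uRu]
5. ~r, u   [->-rule on 4 (branches; this branch)]
6. ~[](r -> ~r), v   [~[]-rule on 3: fresh world v, uRv]
7. r -> ~r, v   [[]-rule on 2 via uRv]
8. ~r, v   [->-rule on 7 (branches; this branch)]
9. ~(r -> ~r), w   [~[]-rule on 6: fresh world w, vRw]
10. r, w   [~->-rule on 9]
Accessibility: uRu, uRv, vRu, vRv, vRw, wRv, wRw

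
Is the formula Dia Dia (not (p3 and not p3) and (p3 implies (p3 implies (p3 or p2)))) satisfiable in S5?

1. Dia Dia (not (p3 and not p3) and (p3 implies (p3 implies (p3 or p2)))), 0
2. Dia (not (p3 and not p3) and (p3 implies (p3 implies (p3 or p2)))), 1   [Dia-rule on 1: fresh world 1, 0R1]
3. not (p3 and not p3) and (p3 implies (p3 implies (p3 or p2))), 2   [Dia-rule on 2: fresh world 2, 1R2]
4. not (p3 and not p3), 2   [and-rule on 3]
5. p3 implies (p3 implies (p3 or p2)), 2   [and-rule on 3]
6. p3, 2   [neg-and-rule on 4 (branches; this branch)]
7. p3 implies (p3 or p2), 2   [implies-rule on 5 (branches; this branch)]
8. p3 or p2, 2   [implies-rule on 7 (branches; this branch)]
9. p2, 2   [or-rule on 8 (branches; this branch)]
Accessibility: 0R0, 0R1, 0R2, 1R0, 1R1, 1R2, 2R0, 2R1, 2R2

Satisfiable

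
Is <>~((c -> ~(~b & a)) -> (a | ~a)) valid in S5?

Tableau for the negation ~<>~((c -> ~(~b & a)) -> (a | ~a)):
1. ~<>~((c -> ~(~b & a)) -> (a | ~a)), u
2. (c -> ~(~b & a)) -> (a | ~a), u   [~<>-rule on 1 via uRu]
3. a | ~a, u   [->-rule on 2 (branches; this branch)]
4. ~a, u   [|-rule on 3 (branches; this branch)]
Accessibility: uRu
The negation has an open branch (countermodel exists).

Invalid (countermodel exists)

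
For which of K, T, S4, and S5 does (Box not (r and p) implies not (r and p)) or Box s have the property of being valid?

T, S4, S5

T-tableau for the negation not ((Box not (r and p) implies not (r and p)) or Box s):
1. not ((Box not (r and p) implies not (r and p)) or Box s), w0
2. not (Box not (r and p) implies not (r and p)), w0   [neg-or-rule on 1]
3. not Box s, w0   [neg-or-rule on 1]
4. Box not (r and p), w0   [neg-implies-rule on 2]
5. r and p, w0   [neg-implies-rule on 2]
6. r, w0   [and-rule on 5]
7. p, w0   [and-rule on 5]
8. not (r and p), w0   [Box-rule on 4 via w0Rw0]
9. not p, w0   [neg-and-rule on 8 (branches; this branch)]
Accessibility: w0Rw0
Branch closes: p and not p both at w0.
Every branch closes (one shown): valid in T, hence also in S4, S5 (every theorem of T is a theorem of S4 and S5).
K-tableau for the negation not ((Box not (r and p) implies not (r and p)) or Box s):
1. not ((Box not (r and p) implies not (r and p)) or Box s), w0
2. not (Box not (r and p) implies not (r and p)), w0   [neg-or-rule on 1]
3. not Box s, w0   [neg-or-rule on 1]
4. Box not (r and p), w0   [neg-implies-rule on 2]
5. r and p, w0   [neg-implies-rule on 2]
6. r, w0   [and-rule on 5]
7. p, w0   [and-rule on 5]
8. not s, w1   [neg-Box-rule on 3: fresh world w1, w0Rw1]
9. not (r and p), w1   [Box-rule on 4 via w0Rw1]
10. not p, w1   [neg-and-rule on 9 (branches; this branch)]
Accessibility: w0Rw1
Complete open branch: countermodel on a K-frame, so not valid in K.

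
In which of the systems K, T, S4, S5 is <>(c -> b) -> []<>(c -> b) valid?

S4-tableau for the negation ~(<>(c -> b) -> []<>(c -> b)):
1. ~(<>(c -> b) -> []<>(c -> b)), w0
2. <>(c -> b), w0
3. ~[]<>(c -> b), w0
4. c -> b, w1
5. b, w1
6. ~<>(c -> b), w2
7. ~(c -> b), w2
8. c, w2
9. ~b, w2
Accessibility: w0Rw0, w0Rw1, w0Rw2, w1Rw1, w2Rw2
Complete open branch: countermodel on an S4-frame, so not valid in S4, nor in K, T (the same frame is also a K-frame and a T-frame).
S5-tableau for the negation ~(<>(c -> b) -> []<>(c -> b)):
1. ~(<>(c -> b) -> []<>(c -> b)), w0
2. <>(c -> b), w0
3. ~[]<>(c -> b), w0
4. c -> b, w1
5. b, w1
6. ~<>(c -> b), w2
7. ~(c -> b), w0
8. c, w0
9. ~b, w0
10. ~(c -> b), w1
11. c, w1
12. ~b, w1
Accessibility: w0Rw0, w0Rw1, w0Rw2, w1Rw0, w1Rw1, w1Rw2, w2Rw0, w2Rw1, w2Rw2
Branch closes: b and ~b both at w1.
Every branch closes (one shown): valid in S5.

S5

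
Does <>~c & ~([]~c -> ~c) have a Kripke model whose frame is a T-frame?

No, unsatisfiable

1. <>~c & ~([]~c -> ~c), u
2. <>~c, u
3. ~([]~c -> ~c), u
4. []~c, u
5. c, u
6. ~c, u
Accessibility: uRu
Branch closes: c and ~c both at u.
(One branch shown.) All branches close.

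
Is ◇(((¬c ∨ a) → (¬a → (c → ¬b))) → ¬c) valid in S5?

Not valid

Tableau for the negation ¬◇(((¬c ∨ a) → (¬a → (c → ¬b))) → ¬c):
1. ¬◇(((¬c ∨ a) → (¬a → (c → ¬b))) → ¬c), 0
2. ¬(((¬c ∨ a) → (¬a → (c → ¬b))) → ¬c), 0
3. (¬c ∨ a) → (¬a → (c → ¬b)), 0
4. c, 0
5. ¬a → (c → ¬b), 0
6. c → ¬b, 0
7. ¬b, 0
Accessibility: 0R0
The negation has an open branch (countermodel exists).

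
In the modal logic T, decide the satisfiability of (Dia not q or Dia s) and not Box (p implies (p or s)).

1. (Dia not q or Dia s) and not Box (p implies (p or s)), u
2. Dia not q or Dia s, u
3. not Box (p implies (p or s)), u
4. Dia s, u
5. not (p implies (p or s)), v
6. p, v
7. not (p or s), v
8. not p, v
9. not s, v
Accessibility: uRu, uRv, vRv
Branch closes: p and not p both at v.
All branches of the tableau close; one closing branch shown above.

No, unsatisfiable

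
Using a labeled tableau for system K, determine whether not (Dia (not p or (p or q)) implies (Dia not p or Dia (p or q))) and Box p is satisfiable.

No, unsatisfiable

1. not (Dia (not p or (p or q)) implies (Dia not p or Dia (p or q))) and Box p, u
2. not (Dia (not p or (p or q)) implies (Dia not p or Dia (p or q))), u
3. Box p, u
4. Dia (not p or (p or q)), u
5. not (Dia not p or Dia (p or q)), u
6. not Dia not p, u
7. not Dia (p or q), u
8. not p or (p or q), v
9. p, v
10. not (p or q), v
11. not p, v
12. not q, v
Accessibility: uRv
Branch closes: p and not p both at v.
All branches of the tableau close; one closing branch shown above.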